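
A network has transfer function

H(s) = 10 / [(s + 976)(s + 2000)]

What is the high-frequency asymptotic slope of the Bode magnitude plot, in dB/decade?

-40 dB/decade

Each pole contributes −20 dB/decade at high frequency; each zero contributes +20 dB/decade.
Net: 0 zero(s) − 2 pole(s) → -40 dB/decade.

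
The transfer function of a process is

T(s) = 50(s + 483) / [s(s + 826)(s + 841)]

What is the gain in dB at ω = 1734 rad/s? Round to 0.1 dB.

-97.1 dB

At s = jω = j1734:
zero (s+483): 483 + j1734 → |·| = √(483²+1734²) = √3240045 ≈ 1800, ∠ = arctan(1734/483) ≈ 74.43°
pole (s+826): 826 + j1734 → |·| = √(826²+1734²) = √3689032 ≈ 1920.7, ∠ = arctan(1734/826) ≈ 64.53°
pole (s+841): 841 + j1734 → |·| = √(841²+1734²) = √3714037 ≈ 1927.2, ∠ = arctan(1734/841) ≈ 64.13°
pole at origin: |s| = 1734, ∠ = 90.00° (in denominator)
|T| = 50 · 1800 / 6.4185e+09 ≈ 1.4022e-05
Gain = 20 log₁₀(1.4022e-05) ≈ -97.06 dB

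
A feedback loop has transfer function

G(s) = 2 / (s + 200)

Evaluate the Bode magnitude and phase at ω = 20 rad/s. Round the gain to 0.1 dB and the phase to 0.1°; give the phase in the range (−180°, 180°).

-40.0 dB, -5.7°

At s = jω = j20:
pole (s+200): 200 + j20 → |·| = √(200²+20²) = √40400 ≈ 201, ∠ = arctan(20/200) ≈ 5.71°
|G| = 2 / 201 ≈ 0.0099502
Gain = 20 log₁₀(0.0099502) ≈ -40.04 dB
∠G = 0.00° − 5.71° = -5.71°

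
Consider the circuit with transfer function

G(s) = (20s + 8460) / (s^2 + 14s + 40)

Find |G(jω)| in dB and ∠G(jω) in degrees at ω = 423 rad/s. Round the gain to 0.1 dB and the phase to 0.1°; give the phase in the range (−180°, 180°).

-23.5 dB, -133.1°

Substitute s = j423:
Numerator: 20(j423) + 8460 = 8460 + j8460
Denominator: (j423)^2 + 14(j423) + 40 = -178889 + j5922
|N| = √(8460² + 8460²) ≈ 11964, ∠N ≈ 45.00°
|D| = √(178889² + 5922²) ≈ 1.7899e+05, ∠D ≈ 178.10°
|G| = 11964 / 1.7899e+05 ≈ 0.066842
Gain = 20 log₁₀(0.066842) ≈ -23.50 dB
∠G = 45.00° − 178.10° = -133.10°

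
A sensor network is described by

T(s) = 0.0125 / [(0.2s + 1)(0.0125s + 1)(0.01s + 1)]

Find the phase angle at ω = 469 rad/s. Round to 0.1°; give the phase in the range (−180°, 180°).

112.3°

At ω = 469 rad/s:
pole (1 + j469·0.2) = 1 + j93.8 → |·| ≈ 93.805, ∠ ≈ 89.39°
pole (1 + j469·0.0125) = 1 + j5.8625 → |·| ≈ 5.9472, ∠ ≈ 80.32°
pole (1 + j469·0.01) = 1 + j4.69 → |·| ≈ 4.7954, ∠ ≈ 77.96°
∠T = (0°) − (89.39° + 80.32° + 77.96°) = -247.67° ≡ 112.33° (principal value)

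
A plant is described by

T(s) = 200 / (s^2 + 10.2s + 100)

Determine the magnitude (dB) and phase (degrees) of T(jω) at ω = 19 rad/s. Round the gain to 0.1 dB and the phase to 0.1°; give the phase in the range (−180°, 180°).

-4.2 dB, -143.4°

At s = jω = j19:
quadratic: (j19)² + 10.2·j19 + 100 = -261 + j193.8 → |·| ≈ 325.08, ∠ ≈ 143.41°
|T| = 200 / 325.08 ≈ 0.61523
Gain = 20 log₁₀(0.61523) ≈ -4.22 dB
∠T = 0.00° − 143.41° = -143.41°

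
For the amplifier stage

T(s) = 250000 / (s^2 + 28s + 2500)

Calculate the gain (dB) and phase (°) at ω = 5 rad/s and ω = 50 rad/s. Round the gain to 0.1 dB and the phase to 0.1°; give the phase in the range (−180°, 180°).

ω = 5: 40.1 dB, -3.2°; ω = 50: 45.0 dB, -90.0°

At s = jω = j5:
quadratic: (j5)² + 28·j5 + 2500 = 2475 + j140 → |·| ≈ 2479, ∠ ≈ 3.24°
|T| = 250000 / 2479 ≈ 100.85
Gain = 20 log₁₀(100.85) ≈ 40.07 dB
∠T = 0.00° − 3.24° = -3.24°

At s = jω = j50:
quadratic: (j50)² + 28·j50 + 2500 = 0 + j1400 → |·| ≈ 1400, ∠ ≈ 90.00°
|T| = 250000 / 1400 ≈ 178.57
Gain = 20 log₁₀(178.57) ≈ 45.04 dB
∠T = 0.00° − 90.00° = -90.00°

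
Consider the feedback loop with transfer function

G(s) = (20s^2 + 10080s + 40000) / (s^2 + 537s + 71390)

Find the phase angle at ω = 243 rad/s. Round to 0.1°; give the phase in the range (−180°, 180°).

Substitute s = j243:
Numerator: 20(j243)^2 + 10080(j243) + 40000 = -1140980 + j2449440
Denominator: (j243)^2 + 537(j243) + 71390 = 12341 + j130491
|N| = √(1140980² + 2449440²) ≈ 2.7021e+06, ∠N ≈ 114.98°
|D| = √(12341² + 130491²) ≈ 1.3107e+05, ∠D ≈ 84.60°
∠G = 114.98° − 84.60° = 30.38°

30.4°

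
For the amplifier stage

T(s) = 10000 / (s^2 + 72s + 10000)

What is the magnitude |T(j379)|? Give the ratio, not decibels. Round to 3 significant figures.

At s = jω = j379:
quadratic: (j379)² + 72·j379 + 10000 = -133641 + j27288 → |·| ≈ 1.364e+05, ∠ ≈ 168.46°
|T| = 10000 / 1.364e+05 ≈ 0.073314

0.0733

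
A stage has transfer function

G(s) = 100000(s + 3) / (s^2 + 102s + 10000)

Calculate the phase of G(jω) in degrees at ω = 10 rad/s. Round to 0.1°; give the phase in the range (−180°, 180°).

67.4°

At s = jω = j10:
zero (s+3): 3 + j10 → |·| = √(3²+10²) = √109 ≈ 10.44, ∠ = arctan(10/3) ≈ 73.30°
quadratic: (j10)² + 102·j10 + 10000 = 9900 + j1020 → |·| ≈ 9952.4, ∠ ≈ 5.88°
∠G = 73.30° − 5.88° = 67.42°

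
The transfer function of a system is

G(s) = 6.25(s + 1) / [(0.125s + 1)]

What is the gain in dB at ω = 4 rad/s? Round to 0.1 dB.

At ω = 4 rad/s:
zero (1 + j4·1) = 1 + j4 → |·| ≈ 4.1231, ∠ ≈ 75.96°
pole (1 + j4·0.125) = 1 + j0.5 → |·| ≈ 1.118, ∠ ≈ 26.57°
|G| = 6.25 · 4.1231 / (1.118) ≈ 23.05
Gain = 20 log₁₀(23.05) ≈ 27.25 dB

27.3 dB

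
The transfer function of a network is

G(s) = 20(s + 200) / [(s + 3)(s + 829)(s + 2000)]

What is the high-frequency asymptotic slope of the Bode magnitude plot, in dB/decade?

-40 dB/decade

Each pole contributes −20 dB/decade at high frequency; each zero contributes +20 dB/decade.
Net: 1 zero(s) − 3 pole(s) → -40 dB/decade.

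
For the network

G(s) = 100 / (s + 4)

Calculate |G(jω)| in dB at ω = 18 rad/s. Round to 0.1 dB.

Substitute s = j18:
Numerator: 100 = 100 + j0
Denominator: (j18) + 4 = 4 + j18
|N| = √(100² + 0²) ≈ 100, ∠N ≈ 0.00°
|D| = √(4² + 18²) ≈ 18.439, ∠D ≈ 77.47°
|G| = 100 / 18.439 ≈ 5.4233
Gain = 20 log₁₀(5.4233) ≈ 14.69 dB

14.7 dB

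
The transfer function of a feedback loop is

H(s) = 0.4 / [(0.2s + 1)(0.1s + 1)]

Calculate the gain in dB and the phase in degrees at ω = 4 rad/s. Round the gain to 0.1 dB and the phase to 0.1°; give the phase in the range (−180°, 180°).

At ω = 4 rad/s:
pole (1 + j4·0.2) = 1 + j0.8 → |·| ≈ 1.2806, ∠ ≈ 38.66°
pole (1 + j4·0.1) = 1 + j0.4 → |·| ≈ 1.077, ∠ ≈ 21.80°
|H| = 0.4 · 1 / (1.2806 · 1.077) ≈ 0.29002
Gain = 20 log₁₀(0.29002) ≈ -10.75 dB
∠H = (0°) − (38.66° + 21.80°) = -60.46°

-10.8 dB, -60.5°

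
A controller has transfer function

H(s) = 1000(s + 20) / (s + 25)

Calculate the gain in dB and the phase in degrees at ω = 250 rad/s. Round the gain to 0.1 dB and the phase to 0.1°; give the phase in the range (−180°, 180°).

At s = jω = j250:
zero (s+20): 20 + j250 → |·| = √(20²+250²) = √62900 ≈ 250.8, ∠ = arctan(250/20) ≈ 85.43°
pole (s+25): 25 + j250 → |·| = √(25²+250²) = √63125 ≈ 251.25, ∠ = arctan(250/25) ≈ 84.29°
|H| = 1000 · 250.8 / 251.25 ≈ 998.21
Gain = 20 log₁₀(998.21) ≈ 59.98 dB
∠H = 85.43° − 84.29° = 1.14°

60.0 dB, 1.1°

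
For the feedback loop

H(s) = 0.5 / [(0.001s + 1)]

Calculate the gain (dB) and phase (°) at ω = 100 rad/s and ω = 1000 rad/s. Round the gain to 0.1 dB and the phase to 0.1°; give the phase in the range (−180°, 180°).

At ω = 100 rad/s:
pole (1 + j100·0.001) = 1 + j0.1 → |·| ≈ 1.005, ∠ ≈ 5.71°
|H| = 0.5 · 1 / (1.005) ≈ 0.49751
Gain = 20 log₁₀(0.49751) ≈ -6.06 dB
∠H = (0°) − (5.71°) = -5.71°

At ω = 1000 rad/s:
pole (1 + j1000·0.001) = 1 + j1 → |·| ≈ 1.4142, ∠ ≈ 45.00°
|H| = 0.5 · 1 / (1.4142) ≈ 0.35356
Gain = 20 log₁₀(0.35356) ≈ -9.03 dB
∠H = (0°) − (45.00°) = -45.00°

ω = 100: -6.1 dB, -5.7°; ω = 1000: -9.0 dB, -45.0°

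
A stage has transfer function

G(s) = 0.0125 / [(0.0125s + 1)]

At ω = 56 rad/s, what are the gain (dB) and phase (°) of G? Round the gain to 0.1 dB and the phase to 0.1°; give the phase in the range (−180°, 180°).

At ω = 56 rad/s:
pole (1 + j56·0.0125) = 1 + j0.7 → |·| ≈ 1.2207, ∠ ≈ 34.99°
|G| = 0.0125 · 1 / (1.2207) ≈ 0.01024
Gain = 20 log₁₀(0.01024) ≈ -39.79 dB
∠G = (0°) − (34.99°) = -34.99°

-39.8 dB, -35.0°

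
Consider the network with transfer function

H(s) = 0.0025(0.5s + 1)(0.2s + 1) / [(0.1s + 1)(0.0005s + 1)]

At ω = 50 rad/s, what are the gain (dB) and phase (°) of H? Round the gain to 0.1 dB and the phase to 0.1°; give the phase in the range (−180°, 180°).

At ω = 50 rad/s:
zero (1 + j50·0.5) = 1 + j25 → |·| ≈ 25.02, ∠ ≈ 87.71°
zero (1 + j50·0.2) = 1 + j10 → |·| ≈ 10.05, ∠ ≈ 84.29°
pole (1 + j50·0.1) = 1 + j5 → |·| ≈ 5.099, ∠ ≈ 78.69°
pole (1 + j50·0.0005) = 1 + j0.025 → |·| ≈ 1.0003, ∠ ≈ 1.43°
|H| = 0.0025 · 25.02 · 10.05 / (5.099 · 1.0003) ≈ 0.12325
Gain = 20 log₁₀(0.12325) ≈ -18.18 dB
∠H = (87.71° + 84.29°) − (78.69° + 1.43°) = 91.88°

-18.2 dB, 91.9°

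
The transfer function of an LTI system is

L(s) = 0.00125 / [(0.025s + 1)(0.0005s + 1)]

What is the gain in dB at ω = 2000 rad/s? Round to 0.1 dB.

-95.1 dB

At ω = 2000 rad/s:
pole (1 + j2000·0.025) = 1 + j50 → |·| ≈ 50.01, ∠ ≈ 88.85°
pole (1 + j2000·0.0005) = 1 + j1 → |·| ≈ 1.4142, ∠ ≈ 45.00°
|L| = 0.00125 · 1 / (50.01 · 1.4142) ≈ 1.7674e-05
Gain = 20 log₁₀(1.7674e-05) ≈ -95.05 dB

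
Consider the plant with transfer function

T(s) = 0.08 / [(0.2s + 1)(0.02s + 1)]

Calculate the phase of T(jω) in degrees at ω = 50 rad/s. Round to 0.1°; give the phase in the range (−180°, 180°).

-129.3°

At ω = 50 rad/s:
pole (1 + j50·0.2) = 1 + j10 → |·| ≈ 10.05, ∠ ≈ 84.29°
pole (1 + j50·0.02) = 1 + j1 → |·| ≈ 1.4142, ∠ ≈ 45.00°
∠T = (0°) − (84.29° + 45.00°) = -129.29°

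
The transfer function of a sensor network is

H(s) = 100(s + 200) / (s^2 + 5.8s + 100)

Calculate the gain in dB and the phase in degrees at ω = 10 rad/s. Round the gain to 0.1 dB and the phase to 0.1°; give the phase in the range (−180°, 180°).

At s = jω = j10:
zero (s+200): 200 + j10 → |·| = √(200²+10²) = √40100 ≈ 200.25, ∠ = arctan(10/200) ≈ 2.86°
quadratic: (j10)² + 5.8·j10 + 100 = 0 + j58 → |·| ≈ 58, ∠ ≈ 90.00°
|H| = 100 · 200.25 / 58 ≈ 345.26
Gain = 20 log₁₀(345.26) ≈ 50.76 dB
∠H = 2.86° − 90.00° = -87.14°

50.8 dB, -87.1°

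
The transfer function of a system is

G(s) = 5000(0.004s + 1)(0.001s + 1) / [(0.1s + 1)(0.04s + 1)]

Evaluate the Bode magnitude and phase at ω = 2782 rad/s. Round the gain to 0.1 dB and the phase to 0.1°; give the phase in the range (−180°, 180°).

At ω = 2782 rad/s:
zero (1 + j2782·0.004) = 1 + j11.128 → |·| ≈ 11.173, ∠ ≈ 84.86°
zero (1 + j2782·0.001) = 1 + j2.782 → |·| ≈ 2.9563, ∠ ≈ 70.23°
pole (1 + j2782·0.1) = 1 + j278.2 → |·| ≈ 278.2, ∠ ≈ 89.79°
pole (1 + j2782·0.04) = 1 + j111.28 → |·| ≈ 111.28, ∠ ≈ 89.49°
|G| = 5000 · 11.173 · 2.9563 / (278.2 · 111.28) ≈ 5.3347
Gain = 20 log₁₀(5.3347) ≈ 14.54 dB
∠G = (84.86° + 70.23°) − (89.79° + 89.49°) = -24.19°

14.5 dB, -24.2°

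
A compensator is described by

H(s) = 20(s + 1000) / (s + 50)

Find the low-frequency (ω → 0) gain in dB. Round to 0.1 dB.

H(0) = 20·1000 / (50) = 400
20 log₁₀(400) ≈ 52.04 dB

52.0 dB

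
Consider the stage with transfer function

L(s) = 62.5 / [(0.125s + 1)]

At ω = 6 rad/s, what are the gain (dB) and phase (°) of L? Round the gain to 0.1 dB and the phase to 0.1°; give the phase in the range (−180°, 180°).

34.0 dB, -36.9°

At ω = 6 rad/s:
pole (1 + j6·0.125) = 1 + j0.75 → |·| ≈ 1.25, ∠ ≈ 36.87°
|L| = 62.5 · 1 / (1.25) ≈ 50
Gain = 20 log₁₀(50) ≈ 33.98 dB
∠L = (0°) − (36.87°) = -36.87°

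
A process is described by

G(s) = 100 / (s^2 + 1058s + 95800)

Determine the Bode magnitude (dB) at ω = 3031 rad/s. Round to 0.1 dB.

Substitute s = j3031:
Numerator: 100 = 100 + j0
Denominator: (j3031)^2 + 1058(j3031) + 95800 = -9091161 + j3206798
|N| = √(100² + 0²) ≈ 100, ∠N ≈ 0.00°
|D| = √(9091161² + 3206798²) ≈ 9.6402e+06, ∠D ≈ 160.57°
|G| = 100 / 9.6402e+06 ≈ 1.0373e-05
Gain = 20 log₁₀(1.0373e-05) ≈ -99.68 dB

-99.7 dB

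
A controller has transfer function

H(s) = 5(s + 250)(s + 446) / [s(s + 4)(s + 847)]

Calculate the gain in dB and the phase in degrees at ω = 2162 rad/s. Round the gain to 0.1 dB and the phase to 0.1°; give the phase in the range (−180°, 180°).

At s = jω = j2162:
zero (s+250): 250 + j2162 → |·| = √(250²+2162²) = √4736744 ≈ 2176.4, ∠ = arctan(2162/250) ≈ 83.40°
zero (s+446): 446 + j2162 → |·| = √(446²+2162²) = √4873160 ≈ 2207.5, ∠ = arctan(2162/446) ≈ 78.34°
pole (s+4): 4 + j2162 → |·| = √(4²+2162²) = √4674260 ≈ 2162, ∠ = arctan(2162/4) ≈ 89.89°
pole (s+847): 847 + j2162 → |·| = √(847²+2162²) = √5391653 ≈ 2322, ∠ = arctan(2162/847) ≈ 68.61°
pole at origin: |s| = 2162, ∠ = 90.00° (in denominator)
|H| = 5 · 4.8044e+06 / 1.0854e+10 ≈ 0.0022132
Gain = 20 log₁₀(0.0022132) ≈ -53.10 dB
∠H = 161.74° − 248.50° = -86.76°

-53.1 dB, -86.8°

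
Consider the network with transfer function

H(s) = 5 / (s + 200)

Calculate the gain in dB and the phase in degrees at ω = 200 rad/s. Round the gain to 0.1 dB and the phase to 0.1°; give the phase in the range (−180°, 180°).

At s = jω = j200:
pole (s+200): 200 + j200 → |·| = √(200²+200²) = √80000 ≈ 282.84, ∠ = arctan(200/200) ≈ 45.00°
|H| = 5 / 282.84 ≈ 0.017678
Gain = 20 log₁₀(0.017678) ≈ -35.05 dB
∠H = 0.00° − 45.00° = -45.00°

-35.1 dB, -45.0°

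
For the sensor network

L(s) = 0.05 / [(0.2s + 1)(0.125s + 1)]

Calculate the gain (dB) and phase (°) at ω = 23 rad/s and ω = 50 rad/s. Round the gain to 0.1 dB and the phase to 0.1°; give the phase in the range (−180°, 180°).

ω = 23: -49.1 dB, -148.6°; ω = 50: -62.1 dB, -165.2°

At ω = 23 rad/s:
pole (1 + j23·0.2) = 1 + j4.6 → |·| ≈ 4.7074, ∠ ≈ 77.74°
pole (1 + j23·0.125) = 1 + j2.875 → |·| ≈ 3.0439, ∠ ≈ 70.82°
|L| = 0.05 · 1 / (4.7074 · 3.0439) ≈ 0.0034895
Gain = 20 log₁₀(0.0034895) ≈ -49.14 dB
∠L = (0°) − (77.74° + 70.82°) = -148.56°

At ω = 50 rad/s:
pole (1 + j50·0.2) = 1 + j10 → |·| ≈ 10.05, ∠ ≈ 84.29°
pole (1 + j50·0.125) = 1 + j6.25 → |·| ≈ 6.3295, ∠ ≈ 80.91°
|L| = 0.05 · 1 / (10.05 · 6.3295) ≈ 0.00078602
Gain = 20 log₁₀(0.00078602) ≈ -62.09 dB
∠L = (0°) − (84.29° + 80.91°) = -165.20°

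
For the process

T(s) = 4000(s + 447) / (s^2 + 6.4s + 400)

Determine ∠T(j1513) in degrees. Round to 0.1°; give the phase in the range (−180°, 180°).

-106.2°

At s = jω = j1513:
zero (s+447): 447 + j1513 → |·| = √(447²+1513²) = √2488978 ≈ 1577.6, ∠ = arctan(1513/447) ≈ 73.54°
quadratic: (j1513)² + 6.4·j1513 + 400 = -2288769 + j9683.2 → |·| ≈ 2.2888e+06, ∠ ≈ 179.76°
∠T = 73.54° − 179.76° = -106.22°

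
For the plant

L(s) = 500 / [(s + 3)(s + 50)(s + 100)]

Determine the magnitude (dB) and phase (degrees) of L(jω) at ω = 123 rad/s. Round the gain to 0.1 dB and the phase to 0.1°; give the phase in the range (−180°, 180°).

At s = jω = j123:
pole (s+3): 3 + j123 → |·| = √(3²+123²) = √15138 ≈ 123.04, ∠ = arctan(123/3) ≈ 88.60°
pole (s+50): 50 + j123 → |·| = √(50²+123²) = √17629 ≈ 132.77, ∠ = arctan(123/50) ≈ 67.88°
pole (s+100): 100 + j123 → |·| = √(100²+123²) = √25129 ≈ 158.52, ∠ = arctan(123/100) ≈ 50.89°
|L| = 500 / 2.5896e+06 ≈ 0.00019308
Gain = 20 log₁₀(0.00019308) ≈ -74.29 dB
∠L = 0.00° − 207.37° = -207.37° ≡ 152.63° (principal value)

-74.3 dB, 152.6°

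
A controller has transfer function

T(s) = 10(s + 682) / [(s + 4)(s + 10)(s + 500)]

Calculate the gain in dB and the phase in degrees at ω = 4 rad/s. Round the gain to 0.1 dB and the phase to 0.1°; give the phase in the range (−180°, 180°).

At s = jω = j4:
zero (s+682): 682 + j4 → |·| = √(682²+4²) = √465140 ≈ 682.01, ∠ = arctan(4/682) ≈ 0.34°
pole (s+4): 4 + j4 → |·| = √(4²+4²) = √32 ≈ 5.6569, ∠ = arctan(4/4) ≈ 45.00°
pole (s+10): 10 + j4 → |·| = √(10²+4²) = √116 ≈ 10.77, ∠ = arctan(4/10) ≈ 21.80°
pole (s+500): 500 + j4 → |·| = √(500²+4²) = √250016 ≈ 500.02, ∠ = arctan(4/500) ≈ 0.46°
|T| = 10 · 682.01 / 30464 ≈ 0.22387
Gain = 20 log₁₀(0.22387) ≈ -13.00 dB
∠T = 0.34° − 67.26° = -66.92°

-13.0 dB, -66.9°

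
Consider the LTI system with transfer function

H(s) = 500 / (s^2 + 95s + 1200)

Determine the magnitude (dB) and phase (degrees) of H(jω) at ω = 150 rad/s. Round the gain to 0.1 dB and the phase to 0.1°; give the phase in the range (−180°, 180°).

-34.2 dB, -146.2°

Substitute s = j150:
Numerator: 500 = 500 + j0
Denominator: (j150)^2 + 95(j150) + 1200 = -21300 + j14250
|N| = √(500² + 0²) ≈ 500, ∠N ≈ 0.00°
|D| = √(21300² + 14250²) ≈ 25627, ∠D ≈ 146.22°
|H| = 500 / 25627 ≈ 0.019511
Gain = 20 log₁₀(0.019511) ≈ -34.19 dB
∠H = 0.00° − 146.22° = -146.22°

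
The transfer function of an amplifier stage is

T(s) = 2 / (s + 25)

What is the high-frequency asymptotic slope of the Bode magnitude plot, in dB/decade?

-20 dB/decade

Each pole contributes −20 dB/decade at high frequency; each zero contributes +20 dB/decade.
Net: 0 zero(s) − 1 pole(s) → -20 dB/decade.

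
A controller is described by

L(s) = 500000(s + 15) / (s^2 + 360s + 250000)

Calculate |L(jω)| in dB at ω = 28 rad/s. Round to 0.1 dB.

At s = jω = j28:
zero (s+15): 15 + j28 → |·| = √(15²+28²) = √1009 ≈ 31.765, ∠ = arctan(28/15) ≈ 61.82°
quadratic: (j28)² + 360·j28 + 250000 = 249216 + j10080 → |·| ≈ 2.4942e+05, ∠ ≈ 2.32°
|L| = 500000 · 31.765 / 2.4942e+05 ≈ 63.678
Gain = 20 log₁₀(63.678) ≈ 36.08 dB

36.1 dB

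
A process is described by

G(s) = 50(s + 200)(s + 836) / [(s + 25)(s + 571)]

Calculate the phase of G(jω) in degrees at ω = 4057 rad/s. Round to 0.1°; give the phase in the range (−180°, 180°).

At s = jω = j4057:
zero (s+200): 200 + j4057 → |·| = √(200²+4057²) = √16499249 ≈ 4061.9, ∠ = arctan(4057/200) ≈ 87.18°
zero (s+836): 836 + j4057 → |·| = √(836²+4057²) = √17158145 ≈ 4142.2, ∠ = arctan(4057/836) ≈ 78.36°
pole (s+25): 25 + j4057 → |·| = √(25²+4057²) = √16459874 ≈ 4057.1, ∠ = arctan(4057/25) ≈ 89.65°
pole (s+571): 571 + j4057 → |·| = √(571²+4057²) = √16785290 ≈ 4097, ∠ = arctan(4057/571) ≈ 81.99°
∠G = 165.54° − 171.64° = -6.10°

-6.1°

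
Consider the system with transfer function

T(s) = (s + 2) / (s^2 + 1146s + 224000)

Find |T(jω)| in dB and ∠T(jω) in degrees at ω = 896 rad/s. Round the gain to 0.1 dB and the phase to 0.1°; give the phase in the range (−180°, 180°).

Substitute s = j896:
Numerator: (j896) + 2 = 2 + j896
Denominator: (j896)^2 + 1146(j896) + 224000 = -578816 + j1026816
|N| = √(2² + 896²) ≈ 896, ∠N ≈ 89.87°
|D| = √(578816² + 1026816²) ≈ 1.1787e+06, ∠D ≈ 119.41°
|T| = 896 / 1.1787e+06 ≈ 0.00076016
Gain = 20 log₁₀(0.00076016) ≈ -62.38 dB
∠T = 89.87° − 119.41° = -29.54°

-62.4 dB, -29.5°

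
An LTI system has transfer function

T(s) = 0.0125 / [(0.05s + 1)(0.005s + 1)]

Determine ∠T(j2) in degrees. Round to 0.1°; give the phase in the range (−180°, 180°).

At ω = 2 rad/s:
pole (1 + j2·0.05) = 1 + j0.1 → |·| ≈ 1.005, ∠ ≈ 5.71°
pole (1 + j2·0.005) = 1 + j0.01 → |·| ≈ 1, ∠ ≈ 0.57°
∠T = (0°) − (5.71° + 0.57°) = -6.28°

-6.3°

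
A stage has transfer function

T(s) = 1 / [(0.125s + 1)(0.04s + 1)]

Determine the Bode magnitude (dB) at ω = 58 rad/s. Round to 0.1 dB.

At ω = 58 rad/s:
pole (1 + j58·0.125) = 1 + j7.25 → |·| ≈ 7.3186, ∠ ≈ 82.15°
pole (1 + j58·0.04) = 1 + j2.32 → |·| ≈ 2.5263, ∠ ≈ 66.68°
|T| = 1 · 1 / (7.3186 · 2.5263) ≈ 0.054086
Gain = 20 log₁₀(0.054086) ≈ -25.34 dB

-25.3 dB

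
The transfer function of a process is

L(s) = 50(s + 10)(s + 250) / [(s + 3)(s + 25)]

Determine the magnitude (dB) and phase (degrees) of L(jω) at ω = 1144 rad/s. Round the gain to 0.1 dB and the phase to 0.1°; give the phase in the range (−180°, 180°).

34.2 dB, -11.4°

At s = jω = j1144:
zero (s+10): 10 + j1144 → |·| = √(10²+1144²) = √1308836 ≈ 1144, ∠ = arctan(1144/10) ≈ 89.50°
zero (s+250): 250 + j1144 → |·| = √(250²+1144²) = √1371236 ≈ 1171, ∠ = arctan(1144/250) ≈ 77.67°
pole (s+3): 3 + j1144 → |·| = √(3²+1144²) = √1308745 ≈ 1144, ∠ = arctan(1144/3) ≈ 89.85°
pole (s+25): 25 + j1144 → |·| = √(25²+1144²) = √1309361 ≈ 1144.3, ∠ = arctan(1144/25) ≈ 88.75°
|L| = 50 · 1.3396e+06 / 1.3091e+06 ≈ 51.165
Gain = 20 log₁₀(51.165) ≈ 34.18 dB
∠L = 167.17° − 178.60° = -11.43°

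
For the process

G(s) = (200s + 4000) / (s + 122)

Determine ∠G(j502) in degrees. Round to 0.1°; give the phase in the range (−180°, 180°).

11.4°

Substitute s = j502:
Numerator: 200(j502) + 4000 = 4000 + j100400
Denominator: (j502) + 122 = 122 + j502
|N| = √(4000² + 100400²) ≈ 1.0048e+05, ∠N ≈ 87.72°
|D| = √(122² + 502²) ≈ 516.61, ∠D ≈ 76.34°
∠G = 87.72° − 76.34° = 11.38°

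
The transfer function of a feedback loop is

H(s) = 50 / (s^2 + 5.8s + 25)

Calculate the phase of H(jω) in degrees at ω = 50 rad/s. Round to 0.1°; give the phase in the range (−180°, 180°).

At s = jω = j50:
quadratic: (j50)² + 5.8·j50 + 25 = -2475 + j290 → |·| ≈ 2491.9, ∠ ≈ 173.32°
∠H = 0.00° − 173.32° = -173.32°

-173.3°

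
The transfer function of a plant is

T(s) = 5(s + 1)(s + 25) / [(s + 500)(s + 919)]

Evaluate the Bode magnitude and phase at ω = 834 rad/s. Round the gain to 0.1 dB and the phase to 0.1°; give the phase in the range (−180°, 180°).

At s = jω = j834:
zero (s+1): 1 + j834 → |·| = √(1²+834²) = √695557 ≈ 834, ∠ = arctan(834/1) ≈ 89.93°
zero (s+25): 25 + j834 → |·| = √(25²+834²) = √696181 ≈ 834.37, ∠ = arctan(834/25) ≈ 88.28°
pole (s+500): 500 + j834 → |·| = √(500²+834²) = √945556 ≈ 972.4, ∠ = arctan(834/500) ≈ 59.06°
pole (s+919): 919 + j834 → |·| = √(919²+834²) = √1540117 ≈ 1241, ∠ = arctan(834/919) ≈ 42.22°
|T| = 5 · 6.9586e+05 / 1.2067e+06 ≈ 2.8833
Gain = 20 log₁₀(2.8833) ≈ 9.20 dB
∠T = 178.21° − 101.28° = 76.93°

9.2 dB, 76.9°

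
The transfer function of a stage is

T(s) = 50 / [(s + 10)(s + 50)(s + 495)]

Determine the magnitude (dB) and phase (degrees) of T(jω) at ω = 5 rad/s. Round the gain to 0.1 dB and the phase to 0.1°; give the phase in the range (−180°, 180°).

At s = jω = j5:
pole (s+10): 10 + j5 → |·| = √(10²+5²) = √125 ≈ 11.18, ∠ = arctan(5/10) ≈ 26.57°
pole (s+50): 50 + j5 → |·| = √(50²+5²) = √2525 ≈ 50.249, ∠ = arctan(5/50) ≈ 5.71°
pole (s+495): 495 + j5 → |·| = √(495²+5²) = √245050 ≈ 495.03, ∠ = arctan(5/495) ≈ 0.58°
|T| = 50 / 2.781e+05 ≈ 0.00017979
Gain = 20 log₁₀(0.00017979) ≈ -74.90 dB
∠T = 0.00° − 32.86° = -32.86°

-74.9 dB, -32.9°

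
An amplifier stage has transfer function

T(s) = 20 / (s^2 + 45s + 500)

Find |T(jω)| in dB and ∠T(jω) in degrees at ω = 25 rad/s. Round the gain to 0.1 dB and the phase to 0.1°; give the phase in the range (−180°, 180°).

-35.1 dB, -96.3°

Substitute s = j25:
Numerator: 20 = 20 + j0
Denominator: (j25)^2 + 45(j25) + 500 = -125 + j1125
|N| = √(20² + 0²) ≈ 20, ∠N ≈ 0.00°
|D| = √(125² + 1125²) ≈ 1131.9, ∠D ≈ 96.34°
|T| = 20 / 1131.9 ≈ 0.017669
Gain = 20 log₁₀(0.017669) ≈ -35.06 dB
∠T = 0.00° − 96.34° = -96.34°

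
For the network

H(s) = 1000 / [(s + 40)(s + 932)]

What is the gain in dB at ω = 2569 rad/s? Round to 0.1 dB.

-76.9 dB

At s = jω = j2569:
pole (s+40): 40 + j2569 → |·| = √(40²+2569²) = √6601361 ≈ 2569.3, ∠ = arctan(2569/40) ≈ 89.11°
pole (s+932): 932 + j2569 → |·| = √(932²+2569²) = √7468385 ≈ 2732.8, ∠ = arctan(2569/932) ≈ 70.06°
|H| = 1000 / 7.0214e+06 ≈ 0.00014242
Gain = 20 log₁₀(0.00014242) ≈ -76.93 dB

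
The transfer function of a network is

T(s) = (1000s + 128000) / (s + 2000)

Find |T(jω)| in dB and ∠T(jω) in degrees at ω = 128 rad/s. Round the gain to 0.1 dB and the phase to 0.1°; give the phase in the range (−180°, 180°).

Substitute s = j128:
Numerator: 1000(j128) + 128000 = 128000 + j128000
Denominator: (j128) + 2000 = 2000 + j128
|N| = √(128000² + 128000²) ≈ 1.8102e+05, ∠N ≈ 45.00°
|D| = √(2000² + 128²) ≈ 2004.1, ∠D ≈ 3.66°
|T| = 1.8102e+05 / 2004.1 ≈ 90.325
Gain = 20 log₁₀(90.325) ≈ 39.12 dB
∠T = 45.00° − 3.66° = 41.34°

39.1 dB, 41.3°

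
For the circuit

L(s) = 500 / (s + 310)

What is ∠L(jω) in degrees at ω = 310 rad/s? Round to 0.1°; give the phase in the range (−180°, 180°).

Substitute s = j310:
Numerator: 500 = 500 + j0
Denominator: (j310) + 310 = 310 + j310
|N| = √(500² + 0²) ≈ 500, ∠N ≈ 0.00°
|D| = √(310² + 310²) ≈ 438.41, ∠D ≈ 45.00°
∠L = 0.00° − 45.00° = -45.00°

-45.0°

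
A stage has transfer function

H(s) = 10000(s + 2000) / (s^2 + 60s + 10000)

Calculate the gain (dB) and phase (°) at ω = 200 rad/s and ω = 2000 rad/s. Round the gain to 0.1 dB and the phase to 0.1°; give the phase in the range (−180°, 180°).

At s = jω = j200:
zero (s+2000): 2000 + j200 → |·| = √(2000²+200²) = √4040000 ≈ 2010, ∠ = arctan(200/2000) ≈ 5.71°
quadratic: (j200)² + 60·j200 + 10000 = -30000 + j12000 → |·| ≈ 32311, ∠ ≈ 158.20°
|H| = 10000 · 2010 / 32311 ≈ 622.08
Gain = 20 log₁₀(622.08) ≈ 55.88 dB
∠H = 5.71° − 158.20° = -152.49°

At s = jω = j2000:
zero (s+2000): 2000 + j2000 → |·| = √(2000²+2000²) = √8000000 ≈ 2828.4, ∠ = arctan(2000/2000) ≈ 45.00°
quadratic: (j2000)² + 60·j2000 + 10000 = -3990000 + j120000 → |·| ≈ 3.9918e+06, ∠ ≈ 178.28°
|H| = 10000 · 2828.4 / 3.9918e+06 ≈ 7.0855
Gain = 20 log₁₀(7.0855) ≈ 17.01 dB
∠H = 45.00° − 178.28° = -133.28°

ω = 200: 55.9 dB, -152.5°; ω = 2000: 17.0 dB, -133.3°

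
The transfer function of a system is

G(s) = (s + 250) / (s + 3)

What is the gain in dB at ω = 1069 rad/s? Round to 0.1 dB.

Substitute s = j1069:
Numerator: (j1069) + 250 = 250 + j1069
Denominator: (j1069) + 3 = 3 + j1069
|N| = √(250² + 1069²) ≈ 1097.8, ∠N ≈ 76.84°
|D| = √(3² + 1069²) ≈ 1069, ∠D ≈ 89.84°
|G| = 1097.8 / 1069 ≈ 1.0269
Gain = 20 log₁₀(1.0269) ≈ 0.23 dB

0.2 dB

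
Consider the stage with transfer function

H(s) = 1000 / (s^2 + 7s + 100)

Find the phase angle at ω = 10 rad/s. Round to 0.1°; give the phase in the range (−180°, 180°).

-90.0°

At s = jω = j10:
quadratic: (j10)² + 7·j10 + 100 = 0 + j70 → |·| ≈ 70, ∠ ≈ 90.00°
∠H = 0.00° − 90.00° = -90.00°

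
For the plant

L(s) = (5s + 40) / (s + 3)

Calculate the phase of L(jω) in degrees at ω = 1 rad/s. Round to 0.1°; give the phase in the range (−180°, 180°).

-11.3°

Substitute s = j1:
Numerator: 5(j1) + 40 = 40 + j5
Denominator: (j1) + 3 = 3 + j1
|N| = √(40² + 5²) ≈ 40.311, ∠N ≈ 7.13°
|D| = √(3² + 1²) ≈ 3.1623, ∠D ≈ 18.43°
∠L = 7.13° − 18.43° = -11.30°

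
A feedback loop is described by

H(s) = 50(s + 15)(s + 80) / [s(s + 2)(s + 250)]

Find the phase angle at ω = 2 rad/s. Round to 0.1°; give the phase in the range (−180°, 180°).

-126.4°

At s = jω = j2:
zero (s+15): 15 + j2 → |·| = √(15²+2²) = √229 ≈ 15.133, ∠ = arctan(2/15) ≈ 7.59°
zero (s+80): 80 + j2 → |·| = √(80²+2²) = √6404 ≈ 80.025, ∠ = arctan(2/80) ≈ 1.43°
pole (s+2): 2 + j2 → |·| = √(2²+2²) = √8 ≈ 2.8284, ∠ = arctan(2/2) ≈ 45.00°
pole (s+250): 250 + j2 → |·| = √(250²+2²) = √62504 ≈ 250.01, ∠ = arctan(2/250) ≈ 0.46°
pole at origin: |s| = 2, ∠ = 90.00° (in denominator)
∠H = 9.02° − 135.46° = -126.44°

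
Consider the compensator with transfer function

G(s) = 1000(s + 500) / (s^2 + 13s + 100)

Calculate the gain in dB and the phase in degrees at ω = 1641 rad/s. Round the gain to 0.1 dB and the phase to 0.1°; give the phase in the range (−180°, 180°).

-3.9 dB, -106.5°

At s = jω = j1641:
zero (s+500): 500 + j1641 → |·| = √(500²+1641²) = √2942881 ≈ 1715.5, ∠ = arctan(1641/500) ≈ 73.05°
quadratic: (j1641)² + 13·j1641 + 100 = -2692781 + j21333 → |·| ≈ 2.6929e+06, ∠ ≈ 179.55°
|G| = 1000 · 1715.5 / 2.6929e+06 ≈ 0.63705
Gain = 20 log₁₀(0.63705) ≈ -3.92 dB
∠G = 73.05° − 179.55° = -106.50°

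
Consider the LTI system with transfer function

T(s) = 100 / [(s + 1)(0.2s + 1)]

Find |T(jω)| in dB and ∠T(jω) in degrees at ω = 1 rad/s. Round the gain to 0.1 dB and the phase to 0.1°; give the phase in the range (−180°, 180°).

36.8 dB, -56.3°

At ω = 1 rad/s:
pole (1 + j1·1) = 1 + j1 → |·| ≈ 1.4142, ∠ ≈ 45.00°
pole (1 + j1·0.2) = 1 + j0.2 → |·| ≈ 1.0198, ∠ ≈ 11.31°
|T| = 100 · 1 / (1.4142 · 1.0198) ≈ 69.338
Gain = 20 log₁₀(69.338) ≈ 36.82 dB
∠T = (0°) − (45.00° + 11.31°) = -56.31°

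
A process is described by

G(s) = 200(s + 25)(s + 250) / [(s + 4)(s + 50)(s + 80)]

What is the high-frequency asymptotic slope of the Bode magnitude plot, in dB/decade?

-20 dB/decade

Each pole contributes −20 dB/decade at high frequency; each zero contributes +20 dB/decade.
Net: 2 zero(s) − 3 pole(s) → -20 dB/decade.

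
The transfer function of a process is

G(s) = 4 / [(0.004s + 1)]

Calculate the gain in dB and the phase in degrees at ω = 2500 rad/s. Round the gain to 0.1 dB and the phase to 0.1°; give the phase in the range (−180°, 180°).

At ω = 2500 rad/s:
pole (1 + j2500·0.004) = 1 + j10 → |·| ≈ 10.05, ∠ ≈ 84.29°
|G| = 4 · 1 / (10.05) ≈ 0.39801
Gain = 20 log₁₀(0.39801) ≈ -8.00 dB
∠G = (0°) − (84.29°) = -84.29°

-8.0 dB, -84.3°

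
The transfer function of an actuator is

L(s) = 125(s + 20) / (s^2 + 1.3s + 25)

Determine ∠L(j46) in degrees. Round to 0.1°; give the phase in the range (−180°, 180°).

At s = jω = j46:
zero (s+20): 20 + j46 → |·| = √(20²+46²) = √2516 ≈ 50.16, ∠ = arctan(46/20) ≈ 66.50°
quadratic: (j46)² + 1.3·j46 + 25 = -2091 + j59.8 → |·| ≈ 2091.9, ∠ ≈ 178.36°
∠L = 66.50° − 178.36° = -111.86°

-111.9°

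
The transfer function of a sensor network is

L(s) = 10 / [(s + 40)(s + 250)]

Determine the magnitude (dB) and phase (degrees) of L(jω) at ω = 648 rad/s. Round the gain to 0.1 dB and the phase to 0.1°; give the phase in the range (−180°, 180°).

-93.1 dB, -155.4°

At s = jω = j648:
pole (s+40): 40 + j648 → |·| = √(40²+648²) = √421504 ≈ 649.23, ∠ = arctan(648/40) ≈ 86.47°
pole (s+250): 250 + j648 → |·| = √(250²+648²) = √482404 ≈ 694.55, ∠ = arctan(648/250) ≈ 68.90°
|L| = 10 / 4.5092e+05 ≈ 2.2177e-05
Gain = 20 log₁₀(2.2177e-05) ≈ -93.08 dB
∠L = 0.00° − 155.37° = -155.37°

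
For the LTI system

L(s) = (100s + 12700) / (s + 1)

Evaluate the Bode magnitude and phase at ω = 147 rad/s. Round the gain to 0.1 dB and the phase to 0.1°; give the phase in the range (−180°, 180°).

Substitute s = j147:
Numerator: 100(j147) + 12700 = 12700 + j14700
Denominator: (j147) + 1 = 1 + j147
|N| = √(12700² + 14700²) ≈ 19426, ∠N ≈ 49.17°
|D| = √(1² + 147²) ≈ 147, ∠D ≈ 89.61°
|L| = 19426 / 147 ≈ 132.15
Gain = 20 log₁₀(132.15) ≈ 42.42 dB
∠L = 49.17° − 89.61° = -40.44°

42.4 dB, -40.4°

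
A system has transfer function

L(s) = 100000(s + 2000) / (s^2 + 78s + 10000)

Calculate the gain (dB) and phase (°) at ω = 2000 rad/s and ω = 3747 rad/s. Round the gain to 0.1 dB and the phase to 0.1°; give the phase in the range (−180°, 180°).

At s = jω = j2000:
zero (s+2000): 2000 + j2000 → |·| = √(2000²+2000²) = √8000000 ≈ 2828.4, ∠ = arctan(2000/2000) ≈ 45.00°
quadratic: (j2000)² + 78·j2000 + 10000 = -3990000 + j156000 → |·| ≈ 3.993e+06, ∠ ≈ 177.76°
|L| = 100000 · 2828.4 / 3.993e+06 ≈ 70.834
Gain = 20 log₁₀(70.834) ≈ 37.00 dB
∠L = 45.00° − 177.76° = -132.76°

At s = jω = j3747:
zero (s+2000): 2000 + j3747 → |·| = √(2000²+3747²) = √18040009 ≈ 4247.4, ∠ = arctan(3747/2000) ≈ 61.91°
quadratic: (j3747)² + 78·j3747 + 10000 = -14030009 + j292266 → |·| ≈ 1.4033e+07, ∠ ≈ 178.81°
|L| = 100000 · 4247.4 / 1.4033e+07 ≈ 30.267
Gain = 20 log₁₀(30.267) ≈ 29.62 dB
∠L = 61.91° − 178.81° = -116.90°

ω = 2000: 37.0 dB, -132.8°; ω = 3747: 29.6 dB, -116.9°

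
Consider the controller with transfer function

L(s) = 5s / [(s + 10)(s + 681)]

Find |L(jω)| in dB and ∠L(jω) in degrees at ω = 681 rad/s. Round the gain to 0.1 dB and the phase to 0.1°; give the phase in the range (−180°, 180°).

At s = jω = j681:
zero at origin: s = j681 → |·| = 681, ∠ = 90.00°
pole (s+10): 10 + j681 → |·| = √(10²+681²) = √463861 ≈ 681.07, ∠ = arctan(681/10) ≈ 89.16°
pole (s+681): 681 + j681 → |·| = √(681²+681²) = √927522 ≈ 963.08, ∠ = arctan(681/681) ≈ 45.00°
|L| = 5 · 681 / 6.5592e+05 ≈ 0.0051912
Gain = 20 log₁₀(0.0051912) ≈ -45.69 dB
∠L = 90.00° − 134.16° = -44.16°

-45.7 dB, -44.2°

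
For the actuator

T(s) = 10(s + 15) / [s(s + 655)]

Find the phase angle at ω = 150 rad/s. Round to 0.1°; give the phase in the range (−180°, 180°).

At s = jω = j150:
zero (s+15): 15 + j150 → |·| = √(15²+150²) = √22725 ≈ 150.75, ∠ = arctan(150/15) ≈ 84.29°
pole (s+655): 655 + j150 → |·| = √(655²+150²) = √451525 ≈ 671.96, ∠ = arctan(150/655) ≈ 12.90°
pole at origin: |s| = 150, ∠ = 90.00° (in denominator)
∠T = 84.29° − 102.90° = -18.61°

-18.6°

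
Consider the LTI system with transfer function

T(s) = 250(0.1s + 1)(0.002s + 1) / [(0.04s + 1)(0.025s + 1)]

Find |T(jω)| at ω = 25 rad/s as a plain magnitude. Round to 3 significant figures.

404

At ω = 25 rad/s:
zero (1 + j25·0.1) = 1 + j2.5 → |·| ≈ 2.6926, ∠ ≈ 68.20°
zero (1 + j25·0.002) = 1 + j0.05 → |·| ≈ 1.0012, ∠ ≈ 2.86°
pole (1 + j25·0.04) = 1 + j1 → |·| ≈ 1.4142, ∠ ≈ 45.00°
pole (1 + j25·0.025) = 1 + j0.625 → |·| ≈ 1.1792, ∠ ≈ 32.01°
|T| = 250 · 2.6926 · 1.0012 / (1.4142 · 1.1792) ≈ 404.14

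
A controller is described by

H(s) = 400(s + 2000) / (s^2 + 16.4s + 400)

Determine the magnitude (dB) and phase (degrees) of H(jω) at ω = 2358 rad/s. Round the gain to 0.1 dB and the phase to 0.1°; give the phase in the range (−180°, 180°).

At s = jω = j2358:
zero (s+2000): 2000 + j2358 → |·| = √(2000²+2358²) = √9560164 ≈ 3092, ∠ = arctan(2358/2000) ≈ 49.70°
quadratic: (j2358)² + 16.4·j2358 + 400 = -5559764 + j38671.2 → |·| ≈ 5.5599e+06, ∠ ≈ 179.60°
|H| = 400 · 3092 / 5.5599e+06 ≈ 0.22245
Gain = 20 log₁₀(0.22245) ≈ -13.06 dB
∠H = 49.70° − 179.60° = -129.90°

-13.1 dB, -129.9°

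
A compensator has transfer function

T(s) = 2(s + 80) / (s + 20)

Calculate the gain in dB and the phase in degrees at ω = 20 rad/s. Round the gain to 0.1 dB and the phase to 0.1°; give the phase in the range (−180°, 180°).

15.3 dB, -31.0°

At s = jω = j20:
zero (s+80): 80 + j20 → |·| = √(80²+20²) = √6800 ≈ 82.462, ∠ = arctan(20/80) ≈ 14.04°
pole (s+20): 20 + j20 → |·| = √(20²+20²) = √800 ≈ 28.284, ∠ = arctan(20/20) ≈ 45.00°
|T| = 2 · 82.462 / 28.284 ≈ 5.831
Gain = 20 log₁₀(5.831) ≈ 15.31 dB
∠T = 14.04° − 45.00° = -30.96°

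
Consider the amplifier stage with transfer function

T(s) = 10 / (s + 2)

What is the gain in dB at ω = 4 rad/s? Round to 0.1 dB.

Substitute s = j4:
Numerator: 10 = 10 + j0
Denominator: (j4) + 2 = 2 + j4
|N| = √(10² + 0²) ≈ 10, ∠N ≈ 0.00°
|D| = √(2² + 4²) ≈ 4.4721, ∠D ≈ 63.43°
|T| = 10 / 4.4721 ≈ 2.2361
Gain = 20 log₁₀(2.2361) ≈ 6.99 dB

7.0 dB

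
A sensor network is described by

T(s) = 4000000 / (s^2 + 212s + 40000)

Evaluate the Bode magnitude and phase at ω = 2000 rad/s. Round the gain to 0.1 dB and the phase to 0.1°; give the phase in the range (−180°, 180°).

0.0 dB, -173.9°

At s = jω = j2000:
quadratic: (j2000)² + 212·j2000 + 40000 = -3960000 + j424000 → |·| ≈ 3.9826e+06, ∠ ≈ 173.89°
|T| = 4000000 / 3.9826e+06 ≈ 1.0044
Gain = 20 log₁₀(1.0044) ≈ 0.04 dB
∠T = 0.00° − 173.89° = -173.89°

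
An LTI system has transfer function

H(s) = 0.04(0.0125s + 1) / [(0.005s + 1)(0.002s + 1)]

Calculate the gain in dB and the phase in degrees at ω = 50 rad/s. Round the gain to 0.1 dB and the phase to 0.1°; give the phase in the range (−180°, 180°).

-26.8 dB, 12.3°

At ω = 50 rad/s:
zero (1 + j50·0.0125) = 1 + j0.625 → |·| ≈ 1.1792, ∠ ≈ 32.01°
pole (1 + j50·0.005) = 1 + j0.25 → |·| ≈ 1.0308, ∠ ≈ 14.04°
pole (1 + j50·0.002) = 1 + j0.1 → |·| ≈ 1.005, ∠ ≈ 5.71°
|H| = 0.04 · 1.1792 / (1.0308 · 1.005) ≈ 0.045531
Gain = 20 log₁₀(0.045531) ≈ -26.83 dB
∠H = (32.01°) − (14.04° + 5.71°) = 12.26°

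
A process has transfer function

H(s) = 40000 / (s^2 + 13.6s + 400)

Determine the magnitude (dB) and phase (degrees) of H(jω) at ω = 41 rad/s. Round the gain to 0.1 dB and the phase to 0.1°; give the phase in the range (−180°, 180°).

At s = jω = j41:
quadratic: (j41)² + 13.6·j41 + 400 = -1281 + j557.6 → |·| ≈ 1397.1, ∠ ≈ 156.48°
|H| = 40000 / 1397.1 ≈ 28.631
Gain = 20 log₁₀(28.631) ≈ 29.14 dB
∠H = 0.00° − 156.48° = -156.48°

29.1 dB, -156.5°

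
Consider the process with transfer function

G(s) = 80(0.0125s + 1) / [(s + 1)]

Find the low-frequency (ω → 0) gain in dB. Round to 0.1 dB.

38.1 dB

G(0) = 80 · 1 / 1 = 80
20 log₁₀(80) ≈ 38.06 dB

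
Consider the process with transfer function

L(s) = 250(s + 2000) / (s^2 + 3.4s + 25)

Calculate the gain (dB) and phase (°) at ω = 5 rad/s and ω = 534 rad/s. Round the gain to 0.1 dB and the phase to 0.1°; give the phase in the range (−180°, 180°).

At s = jω = j5:
zero (s+2000): 2000 + j5 → |·| = √(2000²+5²) = √4000025 ≈ 2000, ∠ = arctan(5/2000) ≈ 0.14°
quadratic: (j5)² + 3.4·j5 + 25 = 0 + j17 → |·| ≈ 17, ∠ ≈ 90.00°
|L| = 250 · 2000 / 17 ≈ 29412
Gain = 20 log₁₀(29412) ≈ 89.37 dB
∠L = 0.14° − 90.00° = -89.86°

At s = jω = j534:
zero (s+2000): 2000 + j534 → |·| = √(2000²+534²) = √4285156 ≈ 2070.1, ∠ = arctan(534/2000) ≈ 14.95°
quadratic: (j534)² + 3.4·j534 + 25 = -285131 + j1815.6 → |·| ≈ 2.8514e+05, ∠ ≈ 179.64°
|L| = 250 · 2070.1 / 2.8514e+05 ≈ 1.815
Gain = 20 log₁₀(1.815) ≈ 5.18 dB
∠L = 14.95° − 179.64° = -164.69°

ω = 5: 89.4 dB, -89.9°; ω = 534: 5.2 dB, -164.7°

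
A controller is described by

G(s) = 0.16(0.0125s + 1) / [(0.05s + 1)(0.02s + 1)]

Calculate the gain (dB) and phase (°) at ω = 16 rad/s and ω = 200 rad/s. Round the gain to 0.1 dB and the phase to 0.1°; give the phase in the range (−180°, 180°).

At ω = 16 rad/s:
zero (1 + j16·0.0125) = 1 + j0.2 → |·| ≈ 1.0198, ∠ ≈ 11.31°
pole (1 + j16·0.05) = 1 + j0.8 → |·| ≈ 1.2806, ∠ ≈ 38.66°
pole (1 + j16·0.02) = 1 + j0.32 → |·| ≈ 1.05, ∠ ≈ 17.74°
|G| = 0.16 · 1.0198 / (1.2806 · 1.05) ≈ 0.12135
Gain = 20 log₁₀(0.12135) ≈ -18.32 dB
∠G = (11.31°) − (38.66° + 17.74°) = -45.09°

At ω = 200 rad/s:
zero (1 + j200·0.0125) = 1 + j2.5 → |·| ≈ 2.6926, ∠ ≈ 68.20°
pole (1 + j200·0.05) = 1 + j10 → |·| ≈ 10.05, ∠ ≈ 84.29°
pole (1 + j200·0.02) = 1 + j4 → |·| ≈ 4.1231, ∠ ≈ 75.96°
|G| = 0.16 · 2.6926 / (10.05 · 4.1231) ≈ 0.010397
Gain = 20 log₁₀(0.010397) ≈ -39.66 dB
∠G = (68.20°) − (84.29° + 75.96°) = -92.05°

ω = 16: -18.3 dB, -45.1°; ω = 200: -39.7 dB, -92.1°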